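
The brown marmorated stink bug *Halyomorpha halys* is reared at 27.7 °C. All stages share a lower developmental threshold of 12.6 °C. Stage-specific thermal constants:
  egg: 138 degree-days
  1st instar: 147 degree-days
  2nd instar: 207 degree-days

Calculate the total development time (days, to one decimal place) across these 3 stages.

32.6 days

Daily accumulation at 27.7 °C = 27.7 − 12.6 = 15.1 DD/day.
Total K = 138 + 147 + 207 = 492 DD.
Total duration = 492 / 15.1 = 32.583 ≈ 32.6 days.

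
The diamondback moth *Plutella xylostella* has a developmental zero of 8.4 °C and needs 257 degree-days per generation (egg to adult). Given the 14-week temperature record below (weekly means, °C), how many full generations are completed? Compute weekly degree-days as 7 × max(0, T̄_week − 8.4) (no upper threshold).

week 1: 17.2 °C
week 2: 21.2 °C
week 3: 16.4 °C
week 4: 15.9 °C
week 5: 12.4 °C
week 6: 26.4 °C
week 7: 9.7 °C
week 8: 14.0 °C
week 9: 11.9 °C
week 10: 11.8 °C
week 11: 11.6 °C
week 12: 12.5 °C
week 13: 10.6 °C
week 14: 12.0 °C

Weekly DD (7 × max(0, T̄ − 8.4)): 61.6, 89.6, 56.0, 52.5, 28.0, 126.0, 9.1, 39.2, 24.5, 23.8, 22.4, 28.7, 15.4, 25.2.
Season total = 602.0 DD.
Complete generations = ⌊602.0 / 257⌋ = 2.

2 generations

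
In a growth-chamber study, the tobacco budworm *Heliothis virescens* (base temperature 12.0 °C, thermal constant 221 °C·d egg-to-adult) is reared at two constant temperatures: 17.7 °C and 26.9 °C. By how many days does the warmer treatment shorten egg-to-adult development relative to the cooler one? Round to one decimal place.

At 17.7 °C: 221 / (17.7 − 12.0) = 221 / 5.7 = 38.772 d.
At 26.9 °C: 221 / (26.9 − 12.0) = 221 / 14.9 = 14.832 d.
Difference = |38.772 − 14.832| = 23.940 ≈ 23.9 days.

23.9 days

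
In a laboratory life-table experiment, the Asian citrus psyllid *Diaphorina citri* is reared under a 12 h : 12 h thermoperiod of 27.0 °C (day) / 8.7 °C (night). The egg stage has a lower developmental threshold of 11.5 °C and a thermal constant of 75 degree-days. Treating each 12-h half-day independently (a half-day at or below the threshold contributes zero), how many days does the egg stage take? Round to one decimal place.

Day half: max(0, 27.0 − 11.5) × 0.5 = 15.5 × 0.5 = 7.75 DD.
Night half: max(0, 8.7 − 11.5) × 0.5 = 0.0 × 0.5 = 0.00 DD.
Per 24 h: 7.75 DD/day.
Duration = 75 / 7.75 = 9.677 ≈ 9.7 days.

9.7 days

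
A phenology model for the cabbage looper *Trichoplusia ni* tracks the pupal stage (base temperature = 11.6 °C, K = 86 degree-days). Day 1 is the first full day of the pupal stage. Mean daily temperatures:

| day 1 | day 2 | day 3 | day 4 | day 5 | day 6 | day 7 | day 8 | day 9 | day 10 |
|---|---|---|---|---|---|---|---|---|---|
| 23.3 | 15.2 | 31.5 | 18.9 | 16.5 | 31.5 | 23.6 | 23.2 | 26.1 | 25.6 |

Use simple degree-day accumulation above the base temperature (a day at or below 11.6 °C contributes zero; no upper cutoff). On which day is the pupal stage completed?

day 8

Daily DD above 11.6 °C: 11.7, 3.6, 19.9, 7.3, 4.9, 19.9, 12.0, 11.6, 14.5, 14.0.
Cumulative: 11.7, 15.3, 35.2, 42.5, 47.4, 67.3, 79.3, 90.9, 105.4, 119.4.
The total first reaches 86 DD on day 8.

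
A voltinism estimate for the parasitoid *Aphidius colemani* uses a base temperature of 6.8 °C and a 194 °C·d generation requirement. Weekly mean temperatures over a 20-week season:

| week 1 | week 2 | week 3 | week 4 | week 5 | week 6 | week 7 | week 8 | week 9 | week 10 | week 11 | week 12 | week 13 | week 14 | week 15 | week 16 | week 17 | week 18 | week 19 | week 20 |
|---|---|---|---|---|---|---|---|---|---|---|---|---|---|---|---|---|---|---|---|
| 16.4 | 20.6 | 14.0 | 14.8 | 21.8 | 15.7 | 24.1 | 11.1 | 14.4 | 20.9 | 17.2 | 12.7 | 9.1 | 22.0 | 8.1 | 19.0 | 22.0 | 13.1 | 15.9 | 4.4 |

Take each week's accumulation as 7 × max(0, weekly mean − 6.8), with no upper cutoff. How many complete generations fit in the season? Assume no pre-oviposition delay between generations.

6 generations

Weekly DD (7 × max(0, T̄ − 6.8)): 67.2, 96.6, 50.4, 56.0, 105.0, 62.3, 121.1, 30.1, 53.2, 98.7, 72.8, 41.3, 16.1, 106.4, 9.1, 85.4, 106.4, 44.1, 63.7, 0.0.
Season total = 1285.9 DD.
Complete generations = ⌊1285.9 / 194⌋ = 6.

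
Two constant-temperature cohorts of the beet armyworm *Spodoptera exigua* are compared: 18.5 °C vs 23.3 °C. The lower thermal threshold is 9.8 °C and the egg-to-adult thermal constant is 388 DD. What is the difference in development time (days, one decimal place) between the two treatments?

At 18.5 °C: 388 / (18.5 − 9.8) = 388 / 8.7 = 44.598 d.
At 23.3 °C: 388 / (23.3 − 9.8) = 388 / 13.5 = 28.741 d.
Difference = |44.598 − 28.741| = 15.857 ≈ 15.9 days.

15.9 days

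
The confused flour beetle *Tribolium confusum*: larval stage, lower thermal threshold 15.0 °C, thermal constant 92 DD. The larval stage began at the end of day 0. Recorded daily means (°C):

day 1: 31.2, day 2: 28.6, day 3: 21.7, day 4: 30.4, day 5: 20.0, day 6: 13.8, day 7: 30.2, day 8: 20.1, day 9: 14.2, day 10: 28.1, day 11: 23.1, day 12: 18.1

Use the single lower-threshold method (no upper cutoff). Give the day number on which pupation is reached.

day 11

Daily DD above 15.0 °C: 16.2, 13.6, 6.7, 15.4, 5.0, 0.0, 15.2, 5.1, 0.0, 13.1, 8.1, 3.1.
Cumulative: 16.2, 29.8, 36.5, 51.9, 56.9, 56.9, 72.1, 77.2, 77.2, 90.3, 98.4, 101.5.
The total first reaches 92 DD on day 11.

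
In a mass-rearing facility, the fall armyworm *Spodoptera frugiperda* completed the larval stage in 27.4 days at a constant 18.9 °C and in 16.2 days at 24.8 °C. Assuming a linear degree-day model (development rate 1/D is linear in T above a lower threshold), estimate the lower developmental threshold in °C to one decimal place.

Under the model K = D·(T − T_b), so D₁·(T₁ − T_b) = D₂·(T₂ − T_b).
27.4·(18.9 − T_b) = 16.2·(24.8 − T_b)
T_b = (27.4·18.9 − 16.2·24.8) / (27.4 − 16.2) = 116.10 / 11.2 = 10.366 °C ≈ 10.4 °C.

10.4 °C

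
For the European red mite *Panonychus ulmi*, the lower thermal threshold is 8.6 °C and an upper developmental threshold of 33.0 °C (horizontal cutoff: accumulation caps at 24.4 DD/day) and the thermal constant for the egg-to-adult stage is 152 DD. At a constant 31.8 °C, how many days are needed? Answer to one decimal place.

Daily accumulation = 31.8 − 8.6 = 23.2 DD/day.
Duration = 152 / 23.2 = 6.552 ≈ 6.6 days.

6.6 days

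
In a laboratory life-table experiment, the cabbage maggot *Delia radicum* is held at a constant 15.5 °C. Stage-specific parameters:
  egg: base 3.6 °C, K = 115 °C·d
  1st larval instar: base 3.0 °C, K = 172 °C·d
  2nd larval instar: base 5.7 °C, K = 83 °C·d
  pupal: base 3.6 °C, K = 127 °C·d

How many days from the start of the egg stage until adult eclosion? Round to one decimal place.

42.6 days

egg: 115 / (15.5 − 3.6) = 115 / 11.9 = 9.664 d.
1st larval instar: 172 / (15.5 − 3.0) = 172 / 12.5 = 13.760 d.
2nd larval instar: 83 / (15.5 − 5.7) = 83 / 9.8 = 8.469 d.
pupal: 127 / (15.5 − 3.6) = 127 / 11.9 = 10.672 d.
Sum = 42.566 ≈ 42.6 days.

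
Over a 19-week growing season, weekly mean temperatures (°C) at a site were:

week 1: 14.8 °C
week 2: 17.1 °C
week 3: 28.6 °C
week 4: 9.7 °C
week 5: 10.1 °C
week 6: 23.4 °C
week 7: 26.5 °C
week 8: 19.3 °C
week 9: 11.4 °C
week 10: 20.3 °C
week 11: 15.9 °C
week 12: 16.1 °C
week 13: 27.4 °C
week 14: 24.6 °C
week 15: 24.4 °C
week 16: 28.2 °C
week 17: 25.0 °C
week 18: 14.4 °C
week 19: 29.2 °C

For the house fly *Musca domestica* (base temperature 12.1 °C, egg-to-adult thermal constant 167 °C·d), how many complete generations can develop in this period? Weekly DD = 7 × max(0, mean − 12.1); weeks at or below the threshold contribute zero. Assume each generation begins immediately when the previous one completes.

6 generations

Weekly DD (7 × max(0, T̄ − 12.1)): 18.9, 35.0, 115.5, 0.0, 0.0, 79.1, 100.8, 50.4, 0.0, 57.4, 26.6, 28.0, 107.1, 87.5, 86.1, 112.7, 90.3, 16.1, 119.7.
Season total = 1131.2 DD.
Complete generations = ⌊1131.2 / 167⌋ = 6.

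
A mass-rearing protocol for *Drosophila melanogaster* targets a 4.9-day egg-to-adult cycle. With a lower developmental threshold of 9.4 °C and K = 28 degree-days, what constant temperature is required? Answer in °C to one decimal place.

Required daily accumulation = 28 / 4.9 = 5.714 DD/day.
T = T_base + 5.714 = 9.4 + 5.714 = 15.114 ≈ 15.1 °C.

15.1 °C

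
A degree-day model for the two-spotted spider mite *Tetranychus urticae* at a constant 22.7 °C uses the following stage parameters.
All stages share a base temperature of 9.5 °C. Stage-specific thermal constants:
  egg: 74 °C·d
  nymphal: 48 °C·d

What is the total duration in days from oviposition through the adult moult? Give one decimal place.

Daily accumulation at 22.7 °C = 22.7 − 9.5 = 13.2 DD/day.
Total K = 74 + 48 = 122 DD.
Total duration = 122 / 13.2 = 9.242 ≈ 9.2 days.

9.2 days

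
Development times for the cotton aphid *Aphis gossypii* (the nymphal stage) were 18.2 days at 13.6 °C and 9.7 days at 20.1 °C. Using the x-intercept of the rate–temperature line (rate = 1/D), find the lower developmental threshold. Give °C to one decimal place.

6.2 °C

Equal thermal constants: D₁(T₁ − T_b) = D₂(T₂ − T_b).
18.2·(13.6 − T_b) = 9.7·(20.1 − T_b)
T_b = (18.2·13.6 − 9.7·20.1) / (18.2 − 9.7) = 52.55 / 8.5 = 6.182 °C ≈ 6.2 °C.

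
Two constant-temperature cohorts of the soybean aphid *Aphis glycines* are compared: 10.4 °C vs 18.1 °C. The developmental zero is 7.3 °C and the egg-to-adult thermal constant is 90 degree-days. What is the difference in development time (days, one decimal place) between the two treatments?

20.7 days

At 10.4 °C: 90 / (10.4 − 7.3) = 90 / 3.1 = 29.032 d.
At 18.1 °C: 90 / (18.1 − 7.3) = 90 / 10.8 = 8.333 d.
Difference = |29.032 − 8.333| = 20.699 ≈ 20.7 days.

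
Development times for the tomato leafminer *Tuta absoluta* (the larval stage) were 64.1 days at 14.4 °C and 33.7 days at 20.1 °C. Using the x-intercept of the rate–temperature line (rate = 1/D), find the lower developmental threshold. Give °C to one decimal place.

Equal thermal constants: D₁(T₁ − T_b) = D₂(T₂ − T_b).
64.1·(14.4 − T_b) = 33.7·(20.1 − T_b)
T_b = (64.1·14.4 − 33.7·20.1) / (64.1 − 33.7) = 245.67 / 30.4 = 8.081 °C ≈ 8.1 °C.

8.1 °C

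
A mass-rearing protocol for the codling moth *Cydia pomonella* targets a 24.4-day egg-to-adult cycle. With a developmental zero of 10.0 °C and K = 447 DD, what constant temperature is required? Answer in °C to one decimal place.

28.3 °C

Required daily accumulation = 447 / 24.4 = 18.320 DD/day.
T = T_base + 18.320 = 10.0 + 18.320 = 28.320 ≈ 28.3 °C.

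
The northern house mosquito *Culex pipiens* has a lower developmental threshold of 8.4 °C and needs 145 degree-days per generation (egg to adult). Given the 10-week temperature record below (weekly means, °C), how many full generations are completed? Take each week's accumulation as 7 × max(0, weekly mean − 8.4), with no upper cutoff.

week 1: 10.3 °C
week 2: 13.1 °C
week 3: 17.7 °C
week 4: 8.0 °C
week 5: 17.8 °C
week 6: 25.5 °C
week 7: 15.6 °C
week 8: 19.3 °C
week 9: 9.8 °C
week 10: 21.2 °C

3 generations

Weekly DD (7 × max(0, T̄ − 8.4)): 13.3, 32.9, 65.1, 0.0, 65.8, 119.7, 50.4, 76.3, 9.8, 89.6.
Season total = 522.9 DD.
Complete generations = ⌊522.9 / 145⌋ = 3.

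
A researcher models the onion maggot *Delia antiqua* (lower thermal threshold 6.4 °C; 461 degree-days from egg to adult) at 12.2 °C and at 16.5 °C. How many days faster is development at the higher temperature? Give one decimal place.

33.8 days

At 12.2 °C: 461 / (12.2 − 6.4) = 461 / 5.8 = 79.483 d.
At 16.5 °C: 461 / (16.5 − 6.4) = 461 / 10.1 = 45.644 d.
Difference = |79.483 − 45.644| = 33.839 ≈ 33.8 days.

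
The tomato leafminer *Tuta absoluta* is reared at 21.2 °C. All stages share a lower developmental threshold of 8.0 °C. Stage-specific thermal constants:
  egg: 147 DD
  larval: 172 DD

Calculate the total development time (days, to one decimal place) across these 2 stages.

Daily accumulation at 21.2 °C = 21.2 − 8.0 = 13.2 DD/day.
Total K = 147 + 172 = 319 DD.
Total duration = 319 / 13.2 = 24.167 ≈ 24.2 days.

24.2 days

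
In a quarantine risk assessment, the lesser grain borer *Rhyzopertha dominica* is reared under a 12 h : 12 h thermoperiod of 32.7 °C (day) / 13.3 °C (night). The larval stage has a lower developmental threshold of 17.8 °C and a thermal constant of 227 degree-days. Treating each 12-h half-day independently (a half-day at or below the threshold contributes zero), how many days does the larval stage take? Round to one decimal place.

30.5 days

Day half: max(0, 32.7 − 17.8) × 0.5 = 14.9 × 0.5 = 7.45 DD.
Night half: max(0, 13.3 − 17.8) × 0.5 = 0.0 × 0.5 = 0.00 DD.
Per 24 h: 7.45 DD/day.
Duration = 227 / 7.45 = 30.470 ≈ 30.5 days.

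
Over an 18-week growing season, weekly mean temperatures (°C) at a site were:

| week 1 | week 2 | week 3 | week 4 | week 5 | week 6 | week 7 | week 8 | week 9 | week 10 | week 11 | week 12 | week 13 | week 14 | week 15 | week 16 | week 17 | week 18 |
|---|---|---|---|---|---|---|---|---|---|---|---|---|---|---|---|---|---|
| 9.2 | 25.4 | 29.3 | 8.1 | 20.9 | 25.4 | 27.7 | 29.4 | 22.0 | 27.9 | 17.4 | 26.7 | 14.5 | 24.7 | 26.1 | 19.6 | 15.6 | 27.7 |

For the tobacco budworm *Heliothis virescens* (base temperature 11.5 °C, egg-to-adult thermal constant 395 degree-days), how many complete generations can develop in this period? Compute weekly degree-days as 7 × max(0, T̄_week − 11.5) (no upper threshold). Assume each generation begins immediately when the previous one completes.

Weekly DD (7 × max(0, T̄ − 11.5)): 0.0, 97.3, 124.6, 0.0, 65.8, 97.3, 113.4, 125.3, 73.5, 114.8, 41.3, 106.4, 21.0, 92.4, 102.2, 56.7, 28.7, 113.4.
Season total = 1374.1 DD.
Complete generations = ⌊1374.1 / 395⌋ = 3.

3 generations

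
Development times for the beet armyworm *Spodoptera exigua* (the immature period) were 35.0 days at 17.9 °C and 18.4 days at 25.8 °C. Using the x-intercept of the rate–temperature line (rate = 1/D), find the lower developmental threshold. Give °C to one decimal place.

Equal thermal constants: D₁(T₁ − T_b) = D₂(T₂ − T_b).
35.0·(17.9 − T_b) = 18.4·(25.8 − T_b)
T_b = (35.0·17.9 − 18.4·25.8) / (35.0 − 18.4) = 151.78 / 16.6 = 9.143 °C ≈ 9.1 °C.

9.1 °C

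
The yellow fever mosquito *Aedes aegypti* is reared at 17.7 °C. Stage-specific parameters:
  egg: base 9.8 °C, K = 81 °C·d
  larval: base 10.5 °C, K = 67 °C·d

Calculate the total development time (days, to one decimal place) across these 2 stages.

egg: 81 / (17.7 − 9.8) = 81 / 7.9 = 10.253 d.
larval: 67 / (17.7 − 10.5) = 67 / 7.2 = 9.306 d.
Sum = 19.559 ≈ 19.6 days.

19.6 days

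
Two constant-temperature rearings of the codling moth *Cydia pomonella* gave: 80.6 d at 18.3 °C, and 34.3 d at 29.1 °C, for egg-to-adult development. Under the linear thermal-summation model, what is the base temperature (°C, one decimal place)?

Equal thermal constants: D₁(T₁ − T_b) = D₂(T₂ − T_b).
80.6·(18.3 − T_b) = 34.3·(29.1 − T_b)
T_b = (80.6·18.3 − 34.3·29.1) / (80.6 − 34.3) = 476.85 / 46.3 = 10.299 °C ≈ 10.3 °C.

10.3 °C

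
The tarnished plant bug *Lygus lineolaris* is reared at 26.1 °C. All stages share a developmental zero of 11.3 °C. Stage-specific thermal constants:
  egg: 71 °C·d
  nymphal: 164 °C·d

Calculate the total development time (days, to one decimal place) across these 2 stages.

15.9 days

Daily accumulation at 26.1 °C = 26.1 − 11.3 = 14.8 DD/day.
Total K = 71 + 164 = 235 DD.
Total duration = 235 / 14.8 = 15.878 ≈ 15.9 days.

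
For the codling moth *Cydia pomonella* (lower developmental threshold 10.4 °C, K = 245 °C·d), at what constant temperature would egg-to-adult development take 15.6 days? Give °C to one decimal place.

26.1 °C

Required daily accumulation = 245 / 15.6 = 15.705 DD/day.
T = T_base + 15.705 = 10.4 + 15.705 = 26.105 ≈ 26.1 °C.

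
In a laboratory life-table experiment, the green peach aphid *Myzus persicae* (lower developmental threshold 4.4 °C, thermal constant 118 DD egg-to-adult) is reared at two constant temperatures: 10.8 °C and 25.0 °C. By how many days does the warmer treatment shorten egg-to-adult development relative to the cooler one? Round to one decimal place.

12.7 days

At 10.8 °C: 118 / (10.8 − 4.4) = 118 / 6.4 = 18.438 d.
At 25.0 °C: 118 / (25.0 − 4.4) = 118 / 20.6 = 5.728 d.
Difference = |18.438 − 5.728| = 12.709 ≈ 12.7 days.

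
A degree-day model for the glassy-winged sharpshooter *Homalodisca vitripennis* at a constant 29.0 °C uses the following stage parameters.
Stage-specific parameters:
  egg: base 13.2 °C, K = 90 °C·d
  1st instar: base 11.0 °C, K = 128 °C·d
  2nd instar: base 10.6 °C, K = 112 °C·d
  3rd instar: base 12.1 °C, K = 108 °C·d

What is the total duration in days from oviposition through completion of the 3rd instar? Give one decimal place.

25.3 days

egg: 90 / (29.0 − 13.2) = 90 / 15.8 = 5.696 d.
1st instar: 128 / (29.0 − 11.0) = 128 / 18.0 = 7.111 d.
2nd instar: 112 / (29.0 − 10.6) = 112 / 18.4 = 6.087 d.
3rd instar: 108 / (29.0 − 12.1) = 108 / 16.9 = 6.391 d.
Sum = 25.285 ≈ 25.3 days.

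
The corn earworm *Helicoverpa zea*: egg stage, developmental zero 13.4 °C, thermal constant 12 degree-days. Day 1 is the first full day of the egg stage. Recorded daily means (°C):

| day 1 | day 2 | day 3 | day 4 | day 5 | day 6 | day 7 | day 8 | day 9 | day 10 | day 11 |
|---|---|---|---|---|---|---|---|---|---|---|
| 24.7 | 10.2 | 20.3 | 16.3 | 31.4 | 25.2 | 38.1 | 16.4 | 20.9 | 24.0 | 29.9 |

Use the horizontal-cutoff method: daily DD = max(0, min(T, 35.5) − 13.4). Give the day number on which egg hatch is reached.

Daily DD above 13.4 °C (capped at 22.1): 11.3, 0.0, 6.9, 2.9, 18.0, 11.8, 22.1, 3.0, 7.5, 10.6, 16.5.
Cumulative: 11.3, 11.3, 18.2, 21.1, 39.1, 50.9, 73.0, 76.0, 83.5, 94.1, 110.6.
The total first reaches 12 DD on day 3.

day 3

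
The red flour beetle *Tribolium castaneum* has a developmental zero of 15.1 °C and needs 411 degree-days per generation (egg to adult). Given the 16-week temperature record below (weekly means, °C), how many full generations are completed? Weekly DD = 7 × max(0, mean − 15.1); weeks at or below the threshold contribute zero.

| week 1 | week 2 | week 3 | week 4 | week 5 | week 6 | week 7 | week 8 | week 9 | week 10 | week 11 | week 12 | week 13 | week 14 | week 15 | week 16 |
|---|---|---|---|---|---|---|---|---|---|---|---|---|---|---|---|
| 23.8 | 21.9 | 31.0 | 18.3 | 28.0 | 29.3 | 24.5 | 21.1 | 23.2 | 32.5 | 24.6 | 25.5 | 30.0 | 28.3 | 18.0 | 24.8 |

Weekly DD (7 × max(0, T̄ − 15.1)): 60.9, 47.6, 111.3, 22.4, 90.3, 99.4, 65.8, 42.0, 56.7, 121.8, 66.5, 72.8, 104.3, 92.4, 20.3, 67.9.
Season total = 1142.4 DD.
Complete generations = ⌊1142.4 / 411⌋ = 2.

2 generations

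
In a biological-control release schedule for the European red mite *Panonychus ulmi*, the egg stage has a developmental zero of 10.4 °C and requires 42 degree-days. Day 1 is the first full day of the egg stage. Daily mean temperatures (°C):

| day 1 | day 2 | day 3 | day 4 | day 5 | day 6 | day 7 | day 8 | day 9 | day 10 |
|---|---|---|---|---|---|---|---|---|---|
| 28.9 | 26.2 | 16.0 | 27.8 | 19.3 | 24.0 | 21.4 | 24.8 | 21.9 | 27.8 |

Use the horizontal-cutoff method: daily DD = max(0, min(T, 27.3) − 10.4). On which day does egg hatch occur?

Daily DD above 10.4 °C (capped at 16.9): 16.9, 15.8, 5.6, 16.9, 8.9, 13.6, 11.0, 14.4, 11.5, 16.9.
Cumulative: 16.9, 32.7, 38.3, 55.2, 64.1, 77.7, 88.7, 103.1, 114.6, 131.5.
The total first reaches 42 DD on day 4.

day 4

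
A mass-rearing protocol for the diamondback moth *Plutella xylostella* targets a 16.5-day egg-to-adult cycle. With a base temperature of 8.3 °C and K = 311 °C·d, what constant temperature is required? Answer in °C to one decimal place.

27.1 °C

Required daily accumulation = 311 / 16.5 = 18.848 DD/day.
T = T_base + 18.848 = 8.3 + 18.848 = 27.148 ≈ 27.1 °C.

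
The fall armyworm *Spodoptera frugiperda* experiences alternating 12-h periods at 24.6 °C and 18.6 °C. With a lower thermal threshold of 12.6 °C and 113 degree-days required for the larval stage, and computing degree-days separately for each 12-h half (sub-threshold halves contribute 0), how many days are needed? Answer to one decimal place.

Day half: max(0, 24.6 − 12.6) × 0.5 = 12.0 × 0.5 = 6.00 DD.
Night half: max(0, 18.6 − 12.6) × 0.5 = 6.0 × 0.5 = 3.00 DD.
Per 24 h: 9.00 DD/day.
Duration = 113 / 9.00 = 12.556 ≈ 12.6 days.

12.6 days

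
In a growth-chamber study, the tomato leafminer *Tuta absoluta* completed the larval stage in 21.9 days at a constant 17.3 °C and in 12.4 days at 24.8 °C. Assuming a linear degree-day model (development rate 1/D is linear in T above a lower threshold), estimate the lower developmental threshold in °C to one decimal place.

7.5 °C

Equal thermal constants: D₁(T₁ − T_b) = D₂(T₂ − T_b).
21.9·(17.3 − T_b) = 12.4·(24.8 − T_b)
T_b = (21.9·17.3 − 12.4·24.8) / (21.9 − 12.4) = 71.35 / 9.5 = 7.511 °C ≈ 7.5 °C.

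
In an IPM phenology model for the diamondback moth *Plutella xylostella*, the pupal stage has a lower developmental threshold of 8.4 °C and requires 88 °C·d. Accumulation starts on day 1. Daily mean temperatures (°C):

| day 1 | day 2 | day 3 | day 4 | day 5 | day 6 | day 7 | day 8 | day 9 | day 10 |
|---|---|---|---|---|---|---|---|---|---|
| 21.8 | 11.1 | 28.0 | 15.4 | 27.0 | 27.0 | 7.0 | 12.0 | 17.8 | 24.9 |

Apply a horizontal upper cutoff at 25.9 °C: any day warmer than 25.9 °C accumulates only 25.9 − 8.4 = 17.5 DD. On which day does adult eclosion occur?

day 9

Daily DD above 8.4 °C (capped at 17.5): 13.4, 2.7, 17.5, 7.0, 17.5, 17.5, 0.0, 3.6, 9.4, 16.5.
Cumulative: 13.4, 16.1, 33.6, 40.6, 58.1, 75.6, 75.6, 79.2, 88.6, 105.1.
The total first reaches 88 DD on day 9.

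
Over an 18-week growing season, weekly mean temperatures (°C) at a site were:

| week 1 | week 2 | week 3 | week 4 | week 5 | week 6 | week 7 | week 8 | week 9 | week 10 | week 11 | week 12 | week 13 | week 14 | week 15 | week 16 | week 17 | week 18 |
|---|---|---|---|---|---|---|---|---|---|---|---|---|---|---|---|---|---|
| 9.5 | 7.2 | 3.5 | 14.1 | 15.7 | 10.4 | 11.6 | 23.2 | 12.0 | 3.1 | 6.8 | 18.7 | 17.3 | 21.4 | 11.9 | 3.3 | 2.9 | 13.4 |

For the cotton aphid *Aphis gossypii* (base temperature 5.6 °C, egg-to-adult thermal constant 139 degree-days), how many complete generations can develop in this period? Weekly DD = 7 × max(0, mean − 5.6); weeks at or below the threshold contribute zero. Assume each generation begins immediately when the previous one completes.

Weekly DD (7 × max(0, T̄ − 5.6)): 27.3, 11.2, 0.0, 59.5, 70.7, 33.6, 42.0, 123.2, 44.8, 0.0, 8.4, 91.7, 81.9, 110.6, 44.1, 0.0, 0.0, 54.6.
Season total = 803.6 DD.
Complete generations = ⌊803.6 / 139⌋ = 5.

5 generations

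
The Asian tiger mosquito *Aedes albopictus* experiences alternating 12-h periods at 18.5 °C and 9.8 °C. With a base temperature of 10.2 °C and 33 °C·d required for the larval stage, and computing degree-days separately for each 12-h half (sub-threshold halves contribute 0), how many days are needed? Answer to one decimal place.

8.0 days

Day half: max(0, 18.5 − 10.2) × 0.5 = 8.3 × 0.5 = 4.15 DD.
Night half: max(0, 9.8 − 10.2) × 0.5 = 0.0 × 0.5 = 0.00 DD.
Per 24 h: 4.15 DD/day.
Duration = 33 / 4.15 = 7.952 ≈ 8.0 days.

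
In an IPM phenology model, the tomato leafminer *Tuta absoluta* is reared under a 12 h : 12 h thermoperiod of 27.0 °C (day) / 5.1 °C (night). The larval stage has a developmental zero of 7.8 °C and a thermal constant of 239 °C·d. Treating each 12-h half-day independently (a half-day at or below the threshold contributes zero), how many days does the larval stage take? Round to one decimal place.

Day half: max(0, 27.0 − 7.8) × 0.5 = 19.2 × 0.5 = 9.60 DD.
Night half: max(0, 5.1 − 7.8) × 0.5 = 0.0 × 0.5 = 0.00 DD.
Per 24 h: 9.60 DD/day.
Duration = 239 / 9.60 = 24.896 ≈ 24.9 days.

24.9 days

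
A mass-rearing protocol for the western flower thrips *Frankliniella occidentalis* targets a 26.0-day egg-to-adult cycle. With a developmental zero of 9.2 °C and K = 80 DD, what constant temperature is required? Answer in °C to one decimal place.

Required daily accumulation = 80 / 26.0 = 3.077 DD/day.
T = T_base + 3.077 = 9.2 + 3.077 = 12.277 ≈ 12.3 °C.

12.3 °C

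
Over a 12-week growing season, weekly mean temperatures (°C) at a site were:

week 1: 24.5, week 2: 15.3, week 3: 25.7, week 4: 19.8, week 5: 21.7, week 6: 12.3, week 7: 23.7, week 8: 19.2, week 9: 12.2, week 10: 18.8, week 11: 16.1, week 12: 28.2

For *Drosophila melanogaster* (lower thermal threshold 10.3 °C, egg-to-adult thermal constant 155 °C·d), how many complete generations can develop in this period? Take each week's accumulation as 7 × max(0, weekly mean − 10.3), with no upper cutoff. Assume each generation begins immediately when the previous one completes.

Weekly DD (7 × max(0, T̄ − 10.3)): 99.4, 35.0, 107.8, 66.5, 79.8, 14.0, 93.8, 62.3, 13.3, 59.5, 40.6, 125.3.
Season total = 797.3 DD.
Complete generations = ⌊797.3 / 155⌋ = 5.

5 generations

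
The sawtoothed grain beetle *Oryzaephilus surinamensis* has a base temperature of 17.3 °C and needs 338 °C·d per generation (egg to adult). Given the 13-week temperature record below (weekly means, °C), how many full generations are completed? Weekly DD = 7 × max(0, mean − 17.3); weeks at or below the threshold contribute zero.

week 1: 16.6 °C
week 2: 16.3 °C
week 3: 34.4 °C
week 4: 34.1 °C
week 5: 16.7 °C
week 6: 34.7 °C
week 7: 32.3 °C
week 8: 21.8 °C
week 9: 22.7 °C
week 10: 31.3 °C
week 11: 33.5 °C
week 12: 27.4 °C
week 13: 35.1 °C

Weekly DD (7 × max(0, T̄ − 17.3)): 0.0, 0.0, 119.7, 117.6, 0.0, 121.8, 105.0, 31.5, 37.8, 98.0, 113.4, 70.7, 124.6.
Season total = 940.1 DD.
Complete generations = ⌊940.1 / 338⌋ = 2.

2 generations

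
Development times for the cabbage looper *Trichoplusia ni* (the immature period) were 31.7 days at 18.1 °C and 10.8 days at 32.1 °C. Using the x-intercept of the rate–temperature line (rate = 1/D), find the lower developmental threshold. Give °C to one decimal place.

10.9 °C

Equal thermal constants: D₁(T₁ − T_b) = D₂(T₂ − T_b).
31.7·(18.1 − T_b) = 10.8·(32.1 − T_b)
T_b = (31.7·18.1 − 10.8·32.1) / (31.7 − 10.8) = 227.09 / 20.9 = 10.866 °C ≈ 10.9 °C.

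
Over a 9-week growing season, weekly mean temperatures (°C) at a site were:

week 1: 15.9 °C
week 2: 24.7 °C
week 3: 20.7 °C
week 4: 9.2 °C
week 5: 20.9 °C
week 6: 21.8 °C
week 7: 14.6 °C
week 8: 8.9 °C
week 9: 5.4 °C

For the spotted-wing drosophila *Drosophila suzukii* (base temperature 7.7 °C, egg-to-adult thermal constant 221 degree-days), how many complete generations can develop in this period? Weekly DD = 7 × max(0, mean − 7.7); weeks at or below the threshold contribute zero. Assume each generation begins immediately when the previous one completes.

Weekly DD (7 × max(0, T̄ − 7.7)): 57.4, 119.0, 91.0, 10.5, 92.4, 98.7, 48.3, 8.4, 0.0.
Season total = 525.7 DD.
Complete generations = ⌊525.7 / 221⌋ = 2.

2 generations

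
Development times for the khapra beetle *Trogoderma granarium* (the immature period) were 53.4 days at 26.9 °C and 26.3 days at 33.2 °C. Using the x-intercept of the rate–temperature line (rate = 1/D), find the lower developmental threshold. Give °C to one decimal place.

20.8 °C

Equal thermal constants: D₁(T₁ − T_b) = D₂(T₂ − T_b).
53.4·(26.9 − T_b) = 26.3·(33.2 − T_b)
T_b = (53.4·26.9 − 26.3·33.2) / (53.4 − 26.3) = 563.30 / 27.1 = 20.786 °C ≈ 20.8 °C.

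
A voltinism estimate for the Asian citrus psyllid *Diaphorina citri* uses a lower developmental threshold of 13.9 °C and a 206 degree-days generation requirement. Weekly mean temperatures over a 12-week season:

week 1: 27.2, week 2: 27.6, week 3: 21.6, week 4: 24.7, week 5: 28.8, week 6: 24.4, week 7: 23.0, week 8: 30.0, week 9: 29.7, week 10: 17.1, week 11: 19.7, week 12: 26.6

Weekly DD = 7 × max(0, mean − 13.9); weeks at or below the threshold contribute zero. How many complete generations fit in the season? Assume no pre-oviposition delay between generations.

Weekly DD (7 × max(0, T̄ − 13.9)): 93.1, 95.9, 53.9, 75.6, 104.3, 73.5, 63.7, 112.7, 110.6, 22.4, 40.6, 88.9.
Season total = 935.2 DD.
Complete generations = ⌊935.2 / 206⌋ = 4.

4 generations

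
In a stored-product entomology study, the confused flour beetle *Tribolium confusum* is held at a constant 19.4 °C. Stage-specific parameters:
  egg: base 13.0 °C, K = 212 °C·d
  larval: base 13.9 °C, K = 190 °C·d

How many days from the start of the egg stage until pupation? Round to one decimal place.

egg: 212 / (19.4 − 13.0) = 212 / 6.4 = 33.125 d.
larval: 190 / (19.4 − 13.9) = 190 / 5.5 = 34.545 d.
Sum = 67.670 ≈ 67.7 days.

67.7 days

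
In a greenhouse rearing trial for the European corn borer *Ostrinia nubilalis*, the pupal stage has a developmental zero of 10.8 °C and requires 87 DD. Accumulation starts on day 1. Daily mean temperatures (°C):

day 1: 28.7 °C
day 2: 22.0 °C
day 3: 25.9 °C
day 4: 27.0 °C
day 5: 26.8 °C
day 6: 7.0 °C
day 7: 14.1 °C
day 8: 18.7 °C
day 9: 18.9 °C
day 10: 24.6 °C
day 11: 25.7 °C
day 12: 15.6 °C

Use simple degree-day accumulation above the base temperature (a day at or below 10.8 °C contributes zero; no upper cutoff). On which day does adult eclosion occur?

day 8

Daily DD above 10.8 °C: 17.9, 11.2, 15.1, 16.2, 16.0, 0.0, 3.3, 7.9, 8.1, 13.8, 14.9, 4.8.
Cumulative: 17.9, 29.1, 44.2, 60.4, 76.4, 76.4, 79.7, 87.6, 95.7, 109.5, 124.4, 129.2.
The total first reaches 87 DD on day 8.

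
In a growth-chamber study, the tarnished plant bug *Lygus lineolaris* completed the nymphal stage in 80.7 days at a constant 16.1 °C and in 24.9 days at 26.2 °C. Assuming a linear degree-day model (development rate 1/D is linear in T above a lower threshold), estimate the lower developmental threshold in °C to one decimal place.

11.6 °C

Linear rate model ⇒ the product D·(T − T_b) is constant across temperatures.
80.7·(16.1 − T_b) = 24.9·(26.2 − T_b)
T_b = (80.7·16.1 − 24.9·26.2) / (80.7 − 24.9) = 646.89 / 55.8 = 11.593 °C ≈ 11.6 °C.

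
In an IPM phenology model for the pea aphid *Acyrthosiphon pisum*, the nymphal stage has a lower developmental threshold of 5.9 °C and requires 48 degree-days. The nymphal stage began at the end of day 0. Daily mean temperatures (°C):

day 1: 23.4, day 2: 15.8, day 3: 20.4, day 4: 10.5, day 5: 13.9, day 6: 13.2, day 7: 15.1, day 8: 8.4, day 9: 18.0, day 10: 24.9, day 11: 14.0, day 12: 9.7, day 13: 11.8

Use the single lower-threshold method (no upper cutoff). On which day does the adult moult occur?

day 5

Daily DD above 5.9 °C: 17.5, 9.9, 14.5, 4.6, 8.0, 7.3, 9.2, 2.5, 12.1, 19.0, 8.1, 3.8, 5.9.
Cumulative: 17.5, 27.4, 41.9, 46.5, 54.5, 61.8, 71.0, 73.5, 85.6, 104.6, 112.7, 116.5, 122.4.
The total first reaches 48 DD on day 5.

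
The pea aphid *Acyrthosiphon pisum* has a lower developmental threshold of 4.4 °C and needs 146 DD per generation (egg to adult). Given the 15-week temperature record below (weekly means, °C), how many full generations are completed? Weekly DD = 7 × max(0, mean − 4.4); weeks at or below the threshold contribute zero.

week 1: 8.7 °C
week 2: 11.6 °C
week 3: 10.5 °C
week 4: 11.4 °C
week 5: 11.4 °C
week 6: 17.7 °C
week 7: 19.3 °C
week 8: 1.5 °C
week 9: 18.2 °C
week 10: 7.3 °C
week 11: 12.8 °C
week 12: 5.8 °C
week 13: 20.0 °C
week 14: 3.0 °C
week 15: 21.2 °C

5 generations

Weekly DD (7 × max(0, T̄ − 4.4)): 30.1, 50.4, 42.7, 49.0, 49.0, 93.1, 104.3, 0.0, 96.6, 20.3, 58.8, 9.8, 109.2, 0.0, 117.6.
Season total = 830.9 DD.
Complete generations = ⌊830.9 / 146⌋ = 5.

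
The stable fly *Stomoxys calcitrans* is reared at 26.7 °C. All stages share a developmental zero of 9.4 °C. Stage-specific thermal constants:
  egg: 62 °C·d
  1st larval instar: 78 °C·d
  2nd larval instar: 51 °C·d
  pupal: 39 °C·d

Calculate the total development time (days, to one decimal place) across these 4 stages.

Daily accumulation at 26.7 °C = 26.7 − 9.4 = 17.3 DD/day.
Total K = 62 + 78 + 51 + 39 = 230 DD.
Total duration = 230 / 17.3 = 13.295 ≈ 13.3 days.

13.3 days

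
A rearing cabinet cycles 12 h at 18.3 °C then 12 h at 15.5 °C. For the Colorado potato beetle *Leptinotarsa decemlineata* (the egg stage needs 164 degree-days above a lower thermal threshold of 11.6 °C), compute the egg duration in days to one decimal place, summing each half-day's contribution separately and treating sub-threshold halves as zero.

Day half: max(0, 18.3 − 11.6) × 0.5 = 6.7 × 0.5 = 3.35 DD.
Night half: max(0, 15.5 − 11.6) × 0.5 = 3.9 × 0.5 = 1.95 DD.
Per 24 h: 5.30 DD/day.
Duration = 164 / 5.30 = 30.943 ≈ 30.9 days.

30.9 days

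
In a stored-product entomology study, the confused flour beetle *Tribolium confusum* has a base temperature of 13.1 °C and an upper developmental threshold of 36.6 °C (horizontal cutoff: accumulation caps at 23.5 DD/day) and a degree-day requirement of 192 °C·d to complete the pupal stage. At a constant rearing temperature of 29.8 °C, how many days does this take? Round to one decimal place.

Daily accumulation = 29.8 − 13.1 = 16.7 DD/day.
Duration = 192 / 16.7 = 11.497 ≈ 11.5 days.

11.5 days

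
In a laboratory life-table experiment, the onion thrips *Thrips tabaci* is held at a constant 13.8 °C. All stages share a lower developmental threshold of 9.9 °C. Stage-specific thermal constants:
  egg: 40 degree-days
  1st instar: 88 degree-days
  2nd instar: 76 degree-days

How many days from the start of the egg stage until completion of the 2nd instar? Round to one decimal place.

52.3 days

Daily accumulation at 13.8 °C = 13.8 − 9.9 = 3.9 DD/day.
Total K = 40 + 88 + 76 = 204 DD.
Total duration = 204 / 3.9 = 52.308 ≈ 52.3 days.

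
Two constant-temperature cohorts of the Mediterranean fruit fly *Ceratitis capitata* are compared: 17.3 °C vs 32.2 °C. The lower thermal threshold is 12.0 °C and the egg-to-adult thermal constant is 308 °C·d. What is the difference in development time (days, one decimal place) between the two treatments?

At 17.3 °C: 308 / (17.3 − 12.0) = 308 / 5.3 = 58.113 d.
At 32.2 °C: 308 / (32.2 − 12.0) = 308 / 20.2 = 15.248 d.
Difference = |58.113 − 15.248| = 42.866 ≈ 42.9 days.

42.9 days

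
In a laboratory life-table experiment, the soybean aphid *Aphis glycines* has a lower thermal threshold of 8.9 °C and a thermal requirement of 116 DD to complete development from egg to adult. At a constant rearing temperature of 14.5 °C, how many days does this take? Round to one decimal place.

Daily accumulation = 14.5 − 8.9 = 5.6 DD/day.
Duration = 116 / 5.6 = 20.714 ≈ 20.7 days.

20.7 days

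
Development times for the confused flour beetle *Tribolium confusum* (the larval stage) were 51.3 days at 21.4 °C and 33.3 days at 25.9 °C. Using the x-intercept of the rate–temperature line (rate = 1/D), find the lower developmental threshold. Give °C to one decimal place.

Equal thermal constants: D₁(T₁ − T_b) = D₂(T₂ − T_b).
51.3·(21.4 − T_b) = 33.3·(25.9 − T_b)
T_b = (51.3·21.4 − 33.3·25.9) / (51.3 − 33.3) = 235.35 / 18.0 = 13.075 °C ≈ 13.1 °C.

13.1 °C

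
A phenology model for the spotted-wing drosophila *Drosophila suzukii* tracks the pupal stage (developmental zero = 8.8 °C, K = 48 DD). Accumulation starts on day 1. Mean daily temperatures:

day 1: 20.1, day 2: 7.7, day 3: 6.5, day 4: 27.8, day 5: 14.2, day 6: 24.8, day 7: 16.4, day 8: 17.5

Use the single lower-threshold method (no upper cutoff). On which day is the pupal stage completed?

day 6

Daily DD above 8.8 °C: 11.3, 0.0, 0.0, 19.0, 5.4, 16.0, 7.6, 8.7.
Cumulative: 11.3, 11.3, 11.3, 30.3, 35.7, 51.7, 59.3, 68.0.
The total first reaches 48 DD on day 6.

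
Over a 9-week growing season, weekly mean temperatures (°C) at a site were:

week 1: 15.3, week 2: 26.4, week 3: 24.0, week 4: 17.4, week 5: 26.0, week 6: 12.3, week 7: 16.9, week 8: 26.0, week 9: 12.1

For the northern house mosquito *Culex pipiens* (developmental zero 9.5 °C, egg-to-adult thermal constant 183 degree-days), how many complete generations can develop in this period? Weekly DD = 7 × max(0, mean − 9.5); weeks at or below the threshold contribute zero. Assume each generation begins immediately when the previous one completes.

3 generations

Weekly DD (7 × max(0, T̄ − 9.5)): 40.6, 118.3, 101.5, 55.3, 115.5, 19.6, 51.8, 115.5, 18.2.
Season total = 636.3 DD.
Complete generations = ⌊636.3 / 183⌋ = 3.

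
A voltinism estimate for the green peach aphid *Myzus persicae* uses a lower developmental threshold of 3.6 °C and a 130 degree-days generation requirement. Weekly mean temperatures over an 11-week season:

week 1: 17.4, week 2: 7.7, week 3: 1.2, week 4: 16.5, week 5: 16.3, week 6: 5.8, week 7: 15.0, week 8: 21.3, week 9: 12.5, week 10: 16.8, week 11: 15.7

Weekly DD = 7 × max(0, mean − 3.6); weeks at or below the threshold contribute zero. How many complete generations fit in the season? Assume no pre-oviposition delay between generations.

Weekly DD (7 × max(0, T̄ − 3.6)): 96.6, 28.7, 0.0, 90.3, 88.9, 15.4, 79.8, 123.9, 62.3, 92.4, 84.7.
Season total = 763.0 DD.
Complete generations = ⌊763.0 / 130⌋ = 5.

5 generations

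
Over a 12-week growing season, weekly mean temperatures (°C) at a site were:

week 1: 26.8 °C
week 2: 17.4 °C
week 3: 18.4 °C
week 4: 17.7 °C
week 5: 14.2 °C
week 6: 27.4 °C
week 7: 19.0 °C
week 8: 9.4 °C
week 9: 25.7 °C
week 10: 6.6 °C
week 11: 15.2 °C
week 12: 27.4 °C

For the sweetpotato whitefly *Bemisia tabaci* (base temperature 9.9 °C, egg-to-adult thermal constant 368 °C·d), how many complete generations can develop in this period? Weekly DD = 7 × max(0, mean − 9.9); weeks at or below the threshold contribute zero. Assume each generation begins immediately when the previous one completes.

2 generations

Weekly DD (7 × max(0, T̄ − 9.9)): 118.3, 52.5, 59.5, 54.6, 30.1, 122.5, 63.7, 0.0, 110.6, 0.0, 37.1, 122.5.
Season total = 771.4 DD.
Complete generations = ⌊771.4 / 368⌋ = 2.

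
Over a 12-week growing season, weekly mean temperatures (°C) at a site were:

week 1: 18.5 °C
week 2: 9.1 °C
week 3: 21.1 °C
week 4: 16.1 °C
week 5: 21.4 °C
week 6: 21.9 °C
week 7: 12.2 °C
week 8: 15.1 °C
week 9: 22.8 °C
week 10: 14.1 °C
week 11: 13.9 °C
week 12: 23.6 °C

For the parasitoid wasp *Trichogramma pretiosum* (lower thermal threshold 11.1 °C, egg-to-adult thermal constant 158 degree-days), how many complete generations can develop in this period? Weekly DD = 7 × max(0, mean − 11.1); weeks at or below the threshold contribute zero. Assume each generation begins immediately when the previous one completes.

3 generations

Weekly DD (7 × max(0, T̄ − 11.1)): 51.8, 0.0, 70.0, 35.0, 72.1, 75.6, 7.7, 28.0, 81.9, 21.0, 19.6, 87.5.
Season total = 550.2 DD.
Complete generations = ⌊550.2 / 158⌋ = 3.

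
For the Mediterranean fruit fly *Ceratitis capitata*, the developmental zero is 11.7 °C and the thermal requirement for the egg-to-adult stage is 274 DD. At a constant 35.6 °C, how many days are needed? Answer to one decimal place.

11.5 days

Daily accumulation = 35.6 − 11.7 = 23.9 DD/day.
Duration = 274 / 23.9 = 11.464 ≈ 11.5 days.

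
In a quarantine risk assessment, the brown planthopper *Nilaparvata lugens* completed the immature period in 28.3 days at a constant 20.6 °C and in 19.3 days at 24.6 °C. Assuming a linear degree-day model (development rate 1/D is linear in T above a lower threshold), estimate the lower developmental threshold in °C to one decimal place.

12.0 °C

Under the model K = D·(T − T_b), so D₁·(T₁ − T_b) = D₂·(T₂ − T_b).
28.3·(20.6 − T_b) = 19.3·(24.6 − T_b)
T_b = (28.3·20.6 − 19.3·24.6) / (28.3 − 19.3) = 108.20 / 9.0 = 12.022 °C ≈ 12.0 °C.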